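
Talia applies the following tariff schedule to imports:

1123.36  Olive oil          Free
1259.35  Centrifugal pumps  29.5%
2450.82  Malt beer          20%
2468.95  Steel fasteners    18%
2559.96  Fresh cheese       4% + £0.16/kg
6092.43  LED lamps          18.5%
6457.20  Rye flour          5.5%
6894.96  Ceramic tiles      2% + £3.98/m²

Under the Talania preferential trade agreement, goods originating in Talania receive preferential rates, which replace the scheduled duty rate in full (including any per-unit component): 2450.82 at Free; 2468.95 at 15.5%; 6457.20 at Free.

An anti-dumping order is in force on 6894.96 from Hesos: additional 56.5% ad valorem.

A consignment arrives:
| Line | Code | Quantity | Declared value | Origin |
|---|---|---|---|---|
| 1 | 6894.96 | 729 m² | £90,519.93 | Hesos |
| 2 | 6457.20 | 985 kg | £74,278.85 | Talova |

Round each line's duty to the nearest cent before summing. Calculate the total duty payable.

£59,940.92

Line 1 (6894.96, Hesos, 729 m², £90,519.93):
Base rate for 6894.96 is 2% + £3.98/m².
Additional duty on 6894.96 from Hesos: +56.5%. Applied ad valorem rate: 2% + 56.5% = 58.5%.
Duty = £90,519.93 × 58.5% + 729 × £3.98 = £55,855.58.
Line 2 (6457.20, Talova, 985 kg, £74,278.85):
Base rate for 6457.20 is 5.5%.
6457.20 has an FTA preferential rate, but origin Talova is not Talania; base rate stands.
Duty = £74,278.85 × 5.5% = £4,085.34.
Total = £55,855.58 + £4,085.34 = £59,940.92.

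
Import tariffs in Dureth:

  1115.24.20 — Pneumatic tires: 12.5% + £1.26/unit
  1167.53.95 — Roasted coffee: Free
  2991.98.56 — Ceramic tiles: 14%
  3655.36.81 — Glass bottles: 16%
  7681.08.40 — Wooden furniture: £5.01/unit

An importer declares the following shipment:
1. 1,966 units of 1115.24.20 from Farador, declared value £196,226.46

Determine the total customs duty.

£27,005.47

Line 1 (1115.24.20, Farador, 1,966 units, £196,226.46):
Base rate for 1115.24.20 is 12.5% + £1.26/unit.
Duty = £196,226.46 × 12.5% + 1,966 × £1.26 = £27,005.47.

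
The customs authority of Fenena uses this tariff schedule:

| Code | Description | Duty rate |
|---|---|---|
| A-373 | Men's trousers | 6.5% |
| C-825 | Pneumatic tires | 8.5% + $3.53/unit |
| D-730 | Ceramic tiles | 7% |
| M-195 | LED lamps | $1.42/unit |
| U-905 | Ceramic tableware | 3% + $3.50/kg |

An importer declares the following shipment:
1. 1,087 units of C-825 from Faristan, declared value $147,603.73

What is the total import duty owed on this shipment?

Line 1 (C-825, Faristan, 1,087 units, $147,603.73):
Base rate for C-825 is 8.5% + $3.53/unit.
Duty = $147,603.73 × 8.5% + 1,087 × $3.53 = $16,383.43.

$16,383.43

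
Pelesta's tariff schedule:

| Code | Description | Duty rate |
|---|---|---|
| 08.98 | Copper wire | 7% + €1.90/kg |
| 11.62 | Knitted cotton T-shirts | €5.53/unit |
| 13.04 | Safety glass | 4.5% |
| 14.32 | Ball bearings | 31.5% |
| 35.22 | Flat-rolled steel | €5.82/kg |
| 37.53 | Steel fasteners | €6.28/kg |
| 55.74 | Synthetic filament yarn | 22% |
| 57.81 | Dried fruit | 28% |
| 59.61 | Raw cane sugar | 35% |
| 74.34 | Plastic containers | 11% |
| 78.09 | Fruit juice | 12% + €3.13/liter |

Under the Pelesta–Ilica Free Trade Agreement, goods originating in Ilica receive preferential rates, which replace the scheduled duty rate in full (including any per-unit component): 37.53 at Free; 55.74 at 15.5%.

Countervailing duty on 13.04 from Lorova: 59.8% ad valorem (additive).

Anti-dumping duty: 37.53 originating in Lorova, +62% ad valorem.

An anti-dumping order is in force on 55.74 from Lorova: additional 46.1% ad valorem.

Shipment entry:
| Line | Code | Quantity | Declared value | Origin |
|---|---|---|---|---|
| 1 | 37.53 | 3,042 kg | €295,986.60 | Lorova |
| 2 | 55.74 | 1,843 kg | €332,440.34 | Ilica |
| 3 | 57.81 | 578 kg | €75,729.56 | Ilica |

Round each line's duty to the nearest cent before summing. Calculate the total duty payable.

Line 1 (37.53, Lorova, 3,042 kg, €295,986.60):
Base rate for 37.53 is €6.28/kg.
37.53 has an FTA preferential rate, but origin Lorova is not Ilica; base rate stands.
Additional duty on 37.53 from Lorova: +62% ad valorem. Applied ad valorem rate = 62%.
Duty = €295,986.60 × 62% + 3,042 × €6.28 = €202,615.45.
Line 2 (55.74, Ilica, 1,843 kg, €332,440.34):
Base rate for 55.74 is 22%.
Origin Ilica qualifies under the Pelesta–Ilica agreement and 55.74 is covered: preferential rate 15.5% applies instead.
The additional-duty order on 55.74 targets Lorova, not Ilica; it does not apply.
Duty = €332,440.34 × 15.5% = €51,528.25.
Line 3 (57.81, Ilica, 578 kg, €75,729.56):
Base rate for 57.81 is 28%.
Origin Ilica is the FTA partner but 57.81 is not on the preference list; base rate stands.
Duty = €75,729.56 × 28% = €21,204.28.
Total = €202,615.45 + €51,528.25 + €21,204.28 = €275,347.98.

€275,347.98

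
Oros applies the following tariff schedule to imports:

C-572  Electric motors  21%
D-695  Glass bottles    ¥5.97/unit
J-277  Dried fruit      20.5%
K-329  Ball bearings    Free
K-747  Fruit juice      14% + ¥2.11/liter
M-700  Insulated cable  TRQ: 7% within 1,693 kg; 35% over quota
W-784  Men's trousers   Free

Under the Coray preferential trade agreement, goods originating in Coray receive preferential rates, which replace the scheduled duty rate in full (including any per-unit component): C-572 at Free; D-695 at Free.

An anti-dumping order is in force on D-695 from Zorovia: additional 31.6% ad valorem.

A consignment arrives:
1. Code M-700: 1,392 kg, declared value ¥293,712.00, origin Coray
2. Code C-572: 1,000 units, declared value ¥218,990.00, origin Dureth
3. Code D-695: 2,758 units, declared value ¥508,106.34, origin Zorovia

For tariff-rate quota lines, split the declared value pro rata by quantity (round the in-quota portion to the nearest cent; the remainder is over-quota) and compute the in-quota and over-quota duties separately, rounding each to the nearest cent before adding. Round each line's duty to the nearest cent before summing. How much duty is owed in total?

¥243,574.60

Line 1 (M-700, Coray, 1,392 kg, ¥293,712.00):
Code M-700 is under a tariff-rate quota (threshold 1,693 kg). Quantity 1,392 kg is within the quota, so the in-quota rate 7% applies to the full value.
Duty = ¥293,712.00 × 7% = ¥20,559.84.
Line 2 (C-572, Dureth, 1,000 units, ¥218,990.00):
Base rate for C-572 is 21%.
C-572 has an FTA preferential rate, but origin Dureth is not Coray; base rate stands.
Duty = ¥218,990.00 × 21% = ¥45,987.90.
Line 3 (D-695, Zorovia, 2,758 units, ¥508,106.34):
Base rate for D-695 is ¥5.97/unit.
D-695 has an FTA preferential rate, but origin Zorovia is not Coray; base rate stands.
Additional duty on D-695 from Zorovia: +31.6% ad valorem. Applied ad valorem rate = 31.6%.
Duty = ¥508,106.34 × 31.6% + 2,758 × ¥5.97 = ¥177,026.86.
Total = ¥20,559.84 + ¥45,987.90 + ¥177,026.86 = ¥243,574.60.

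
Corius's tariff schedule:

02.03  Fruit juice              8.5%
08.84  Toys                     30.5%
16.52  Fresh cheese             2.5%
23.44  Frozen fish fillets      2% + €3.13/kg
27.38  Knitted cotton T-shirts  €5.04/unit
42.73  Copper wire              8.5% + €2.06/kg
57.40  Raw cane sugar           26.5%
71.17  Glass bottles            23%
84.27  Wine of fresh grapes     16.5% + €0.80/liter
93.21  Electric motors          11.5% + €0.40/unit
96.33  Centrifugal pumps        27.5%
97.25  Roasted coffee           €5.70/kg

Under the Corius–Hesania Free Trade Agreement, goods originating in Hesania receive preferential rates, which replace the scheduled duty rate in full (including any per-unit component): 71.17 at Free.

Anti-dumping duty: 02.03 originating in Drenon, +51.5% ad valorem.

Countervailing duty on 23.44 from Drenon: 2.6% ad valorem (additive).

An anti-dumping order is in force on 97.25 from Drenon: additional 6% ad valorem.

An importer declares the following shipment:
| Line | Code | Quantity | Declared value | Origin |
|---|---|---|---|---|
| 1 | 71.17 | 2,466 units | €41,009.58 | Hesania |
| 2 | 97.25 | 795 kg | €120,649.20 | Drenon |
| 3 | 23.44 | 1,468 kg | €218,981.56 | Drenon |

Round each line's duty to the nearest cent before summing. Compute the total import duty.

€26,438.44

Line 1 (71.17, Hesania, 2,466 units, €41,009.58):
Base rate for 71.17 is 23%.
Origin Hesania qualifies under the Corius–Hesania agreement and 71.17 is covered: preferential rate Free applies instead.
Duty = €41,009.58 × 0% = €0.00.
Line 2 (97.25, Drenon, 795 kg, €120,649.20):
Base rate for 97.25 is €5.70/kg.
Additional duty on 97.25 from Drenon: +6% ad valorem. Applied ad valorem rate = 6%.
Duty = €120,649.20 × 6% + 795 × €5.70 = €11,770.45.
Line 3 (23.44, Drenon, 1,468 kg, €218,981.56):
Base rate for 23.44 is 2% + €3.13/kg.
Additional duty on 23.44 from Drenon: +2.6%. Applied ad valorem rate: 2% + 2.6% = 4.6%.
Duty = €218,981.56 × 4.6% + 1,468 × €3.13 = €14,667.99.
Total = €0.00 + €11,770.45 + €14,667.99 = €26,438.44.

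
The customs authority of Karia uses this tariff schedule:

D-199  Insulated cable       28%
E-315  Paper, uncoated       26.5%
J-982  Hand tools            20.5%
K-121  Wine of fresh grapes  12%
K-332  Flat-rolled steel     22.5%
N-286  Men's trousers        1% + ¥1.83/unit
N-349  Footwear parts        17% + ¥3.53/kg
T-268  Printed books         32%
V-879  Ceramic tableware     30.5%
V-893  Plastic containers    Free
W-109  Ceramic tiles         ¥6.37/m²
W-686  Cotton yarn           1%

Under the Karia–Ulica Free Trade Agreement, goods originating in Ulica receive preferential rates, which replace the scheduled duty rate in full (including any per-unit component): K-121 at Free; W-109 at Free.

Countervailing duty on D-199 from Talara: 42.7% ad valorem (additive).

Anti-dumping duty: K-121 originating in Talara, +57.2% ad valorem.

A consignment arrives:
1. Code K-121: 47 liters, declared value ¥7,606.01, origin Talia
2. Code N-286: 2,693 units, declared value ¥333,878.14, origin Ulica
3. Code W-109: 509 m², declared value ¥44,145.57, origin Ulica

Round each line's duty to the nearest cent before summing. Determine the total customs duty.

¥9,179.69

Line 1 (K-121, Talia, 47 liters, ¥7,606.01):
Base rate for K-121 is 12%.
K-121 has an FTA preferential rate, but origin Talia is not Ulica; base rate stands.
The additional-duty order on K-121 targets Talara, not Talia; it does not apply.
Duty = ¥7,606.01 × 12% = ¥912.72.
Line 2 (N-286, Ulica, 2,693 units, ¥333,878.14):
Base rate for N-286 is 1% + ¥1.83/unit.
Origin Ulica is the FTA partner but N-286 is not on the preference list; base rate stands.
Duty = ¥333,878.14 × 1% + 2,693 × ¥1.83 = ¥8,266.97.
Line 3 (W-109, Ulica, 509 m², ¥44,145.57):
Base rate for W-109 is ¥6.37/m².
Origin Ulica qualifies under the Karia–Ulica agreement and W-109 is covered: preferential rate Free applies instead.
Duty = ¥44,145.57 × 0% = ¥0.00.
Total = ¥912.72 + ¥8,266.97 + ¥0.00 = ¥9,179.69.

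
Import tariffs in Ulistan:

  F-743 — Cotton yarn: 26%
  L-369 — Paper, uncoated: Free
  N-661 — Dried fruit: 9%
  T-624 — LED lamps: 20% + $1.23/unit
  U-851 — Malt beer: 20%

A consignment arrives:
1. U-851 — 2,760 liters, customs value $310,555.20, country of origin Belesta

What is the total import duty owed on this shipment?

Line 1 (U-851, Belesta, 2,760 liters, $310,555.20):
Base rate for U-851 is 20%.
Duty = $310,555.20 × 20% = $62,111.04.

$62,111.04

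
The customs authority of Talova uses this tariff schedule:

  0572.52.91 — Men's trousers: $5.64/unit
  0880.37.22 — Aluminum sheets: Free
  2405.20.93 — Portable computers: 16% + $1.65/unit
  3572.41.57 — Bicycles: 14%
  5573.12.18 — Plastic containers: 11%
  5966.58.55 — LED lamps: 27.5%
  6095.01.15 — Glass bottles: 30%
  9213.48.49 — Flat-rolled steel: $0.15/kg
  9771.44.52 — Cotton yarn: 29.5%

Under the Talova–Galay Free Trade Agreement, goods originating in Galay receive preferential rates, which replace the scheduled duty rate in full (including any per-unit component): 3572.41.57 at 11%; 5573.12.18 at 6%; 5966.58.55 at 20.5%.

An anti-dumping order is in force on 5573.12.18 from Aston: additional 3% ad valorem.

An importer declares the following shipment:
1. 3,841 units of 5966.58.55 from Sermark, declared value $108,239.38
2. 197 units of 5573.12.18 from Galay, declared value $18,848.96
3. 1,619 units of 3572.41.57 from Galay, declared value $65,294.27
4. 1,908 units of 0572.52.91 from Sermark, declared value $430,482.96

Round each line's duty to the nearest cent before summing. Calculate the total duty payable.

$48,840.26

Line 1 (5966.58.55, Sermark, 3,841 units, $108,239.38):
Base rate for 5966.58.55 is 27.5%.
5966.58.55 has an FTA preferential rate, but origin Sermark is not Galay; base rate stands.
Duty = $108,239.38 × 27.5% = $29,765.83.
Line 2 (5573.12.18, Galay, 197 units, $18,848.96):
Base rate for 5573.12.18 is 11%.
Origin Galay qualifies under the Talova–Galay agreement and 5573.12.18 is covered: preferential rate 6% applies instead.
The additional-duty order on 5573.12.18 targets Aston, not Galay; it does not apply.
Duty = $18,848.96 × 6% = $1,130.94.
Line 3 (3572.41.57, Galay, 1,619 units, $65,294.27):
Base rate for 3572.41.57 is 14%.
Origin Galay qualifies under the Talova–Galay agreement and 3572.41.57 is covered: preferential rate 11% applies instead.
Duty = $65,294.27 × 11% = $7,182.37.
Line 4 (0572.52.91, Sermark, 1,908 units, $430,482.96):
Base rate for 0572.52.91 is $5.64/unit.
Duty = 1,908 × $5.64 = $10,761.12.
Total = $29,765.83 + $1,130.94 + $7,182.37 + $10,761.12 = $48,840.26.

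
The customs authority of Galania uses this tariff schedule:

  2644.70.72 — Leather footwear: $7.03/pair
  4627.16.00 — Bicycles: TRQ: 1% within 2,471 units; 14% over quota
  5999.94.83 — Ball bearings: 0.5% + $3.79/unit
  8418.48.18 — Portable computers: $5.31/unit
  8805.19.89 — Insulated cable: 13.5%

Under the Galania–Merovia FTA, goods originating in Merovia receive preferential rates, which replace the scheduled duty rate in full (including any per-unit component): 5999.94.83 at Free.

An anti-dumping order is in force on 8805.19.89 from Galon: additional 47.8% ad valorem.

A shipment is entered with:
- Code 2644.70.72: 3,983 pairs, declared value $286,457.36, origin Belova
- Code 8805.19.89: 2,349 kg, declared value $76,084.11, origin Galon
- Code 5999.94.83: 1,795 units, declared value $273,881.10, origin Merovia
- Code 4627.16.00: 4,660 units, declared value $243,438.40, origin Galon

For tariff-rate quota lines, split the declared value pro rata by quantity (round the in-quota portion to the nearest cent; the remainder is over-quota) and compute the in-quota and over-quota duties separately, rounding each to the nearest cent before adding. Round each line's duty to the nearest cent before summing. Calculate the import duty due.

$91,940.37

Line 1 (2644.70.72, Belova, 3,983 pairs, $286,457.36):
Base rate for 2644.70.72 is $7.03/pair.
Duty = 3,983 × $7.03 = $28,000.49.
Line 2 (8805.19.89, Galon, 2,349 kg, $76,084.11):
Base rate for 8805.19.89 is 13.5%.
Additional duty on 8805.19.89 from Galon: +47.8%. Applied ad valorem rate: 13.5% + 47.8% = 61.3%.
Duty = $76,084.11 × 61.3% = $46,639.56.
Line 3 (5999.94.83, Merovia, 1,795 units, $273,881.10):
Base rate for 5999.94.83 is 0.5% + $3.79/unit.
Origin Merovia qualifies under the Galania–Merovia agreement and 5999.94.83 is covered: preferential rate Free applies instead.
Duty = $273,881.10 × 0% = $0.00.
Line 4 (4627.16.00, Galon, 4,660 units, $243,438.40):
Code 4627.16.00 is under a tariff-rate quota (threshold 2,471 units). In-quota: 2,471 units at 1%; over-quota: 2,189 units at 14%.
Pro-rata value split: in-quota = $243,438.40 × 2,471/4,660 = $129,085.04; over-quota = $243,438.40 − $129,085.04 = $114,353.36.
In-quota duty = $129,085.04 × 1% = $1,290.85. Over-quota duty = $114,353.36 × 14% = $16,009.47.
Line duty = $1,290.85 + $16,009.47 = $17,300.32.
Total = $28,000.49 + $46,639.56 + $0.00 + $17,300.32 = $91,940.37.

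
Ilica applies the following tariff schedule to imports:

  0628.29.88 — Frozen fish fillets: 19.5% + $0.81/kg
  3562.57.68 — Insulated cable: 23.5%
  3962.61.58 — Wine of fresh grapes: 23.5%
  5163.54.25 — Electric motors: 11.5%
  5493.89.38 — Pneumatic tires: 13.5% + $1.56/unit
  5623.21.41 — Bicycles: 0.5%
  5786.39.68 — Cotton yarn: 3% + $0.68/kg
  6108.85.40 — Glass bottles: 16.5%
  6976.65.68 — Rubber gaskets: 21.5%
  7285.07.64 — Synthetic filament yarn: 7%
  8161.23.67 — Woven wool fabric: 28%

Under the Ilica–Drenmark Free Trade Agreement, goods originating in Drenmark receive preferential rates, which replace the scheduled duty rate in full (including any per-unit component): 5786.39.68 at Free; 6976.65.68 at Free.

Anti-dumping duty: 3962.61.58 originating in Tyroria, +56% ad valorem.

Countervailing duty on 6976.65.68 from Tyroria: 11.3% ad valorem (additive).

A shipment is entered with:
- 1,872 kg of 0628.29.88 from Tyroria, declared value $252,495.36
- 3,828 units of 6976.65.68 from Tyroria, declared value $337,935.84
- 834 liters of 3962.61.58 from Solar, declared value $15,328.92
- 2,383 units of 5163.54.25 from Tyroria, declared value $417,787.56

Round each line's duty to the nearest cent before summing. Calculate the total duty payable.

Line 1 (0628.29.88, Tyroria, 1,872 kg, $252,495.36):
Base rate for 0628.29.88 is 19.5% + $0.81/kg.
Duty = $252,495.36 × 19.5% + 1,872 × $0.81 = $50,752.92.
Line 2 (6976.65.68, Tyroria, 3,828 units, $337,935.84):
Base rate for 6976.65.68 is 21.5%.
6976.65.68 has an FTA preferential rate, but origin Tyroria is not Drenmark; base rate stands.
Additional duty on 6976.65.68 from Tyroria: +11.3%. Applied ad valorem rate: 21.5% + 11.3% = 32.8%.
Duty = $337,935.84 × 32.8% = $110,842.96.
Line 3 (3962.61.58, Solar, 834 liters, $15,328.92):
Base rate for 3962.61.58 is 23.5%.
The additional-duty order on 3962.61.58 targets Tyroria, not Solar; it does not apply.
Duty = $15,328.92 × 23.5% = $3,602.30.
Line 4 (5163.54.25, Tyroria, 2,383 units, $417,787.56):
Base rate for 5163.54.25 is 11.5%.
Duty = $417,787.56 × 11.5% = $48,045.57.
Total = $50,752.92 + $110,842.96 + $3,602.30 + $48,045.57 = $213,243.75.

$213,243.75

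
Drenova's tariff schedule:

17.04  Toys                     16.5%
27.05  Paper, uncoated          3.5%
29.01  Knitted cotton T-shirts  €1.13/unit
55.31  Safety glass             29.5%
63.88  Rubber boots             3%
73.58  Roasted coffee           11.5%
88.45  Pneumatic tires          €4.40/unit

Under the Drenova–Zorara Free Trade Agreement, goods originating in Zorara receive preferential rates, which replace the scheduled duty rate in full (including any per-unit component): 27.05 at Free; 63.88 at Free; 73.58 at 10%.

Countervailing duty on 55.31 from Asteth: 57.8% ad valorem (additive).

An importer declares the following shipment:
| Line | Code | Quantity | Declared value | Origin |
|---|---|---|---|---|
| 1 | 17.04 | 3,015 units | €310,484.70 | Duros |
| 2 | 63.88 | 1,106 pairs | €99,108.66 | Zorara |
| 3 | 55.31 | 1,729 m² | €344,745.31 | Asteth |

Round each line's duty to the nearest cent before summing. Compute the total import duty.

Line 1 (17.04, Duros, 3,015 units, €310,484.70):
Base rate for 17.04 is 16.5%.
Duty = €310,484.70 × 16.5% = €51,229.98.
Line 2 (63.88, Zorara, 1,106 pairs, €99,108.66):
Base rate for 63.88 is 3%.
Origin Zorara qualifies under the Drenova–Zorara agreement and 63.88 is covered: preferential rate Free applies instead.
Duty = €99,108.66 × 0% = €0.00.
Line 3 (55.31, Asteth, 1,729 m², €344,745.31):
Base rate for 55.31 is 29.5%.
Additional duty on 55.31 from Asteth: +57.8%. Applied ad valorem rate: 29.5% + 57.8% = 87.3%.
Duty = €344,745.31 × 87.3% = €300,962.66.
Total = €51,229.98 + €0.00 + €300,962.66 = €352,192.64.

€352,192.64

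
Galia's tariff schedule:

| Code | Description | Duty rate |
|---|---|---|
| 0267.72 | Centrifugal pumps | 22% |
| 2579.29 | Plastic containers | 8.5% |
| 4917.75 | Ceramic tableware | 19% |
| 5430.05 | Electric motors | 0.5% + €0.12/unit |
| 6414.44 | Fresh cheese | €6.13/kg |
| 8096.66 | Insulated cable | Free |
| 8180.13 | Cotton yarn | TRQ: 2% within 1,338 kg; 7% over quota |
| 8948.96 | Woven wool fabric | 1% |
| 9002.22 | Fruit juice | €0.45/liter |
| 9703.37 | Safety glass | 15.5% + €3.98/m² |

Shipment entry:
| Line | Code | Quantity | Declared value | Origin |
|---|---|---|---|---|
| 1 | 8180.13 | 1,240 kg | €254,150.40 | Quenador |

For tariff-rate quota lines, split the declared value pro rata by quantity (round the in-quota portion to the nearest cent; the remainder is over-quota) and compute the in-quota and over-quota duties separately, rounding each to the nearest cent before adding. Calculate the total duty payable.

€5,083.01

Line 1 (8180.13, Quenador, 1,240 kg, €254,150.40):
Code 8180.13 is under a tariff-rate quota (threshold 1,338 kg). Quantity 1,240 kg is within the quota, so the in-quota rate 2% applies to the full value.
Duty = €254,150.40 × 2% = €5,083.01.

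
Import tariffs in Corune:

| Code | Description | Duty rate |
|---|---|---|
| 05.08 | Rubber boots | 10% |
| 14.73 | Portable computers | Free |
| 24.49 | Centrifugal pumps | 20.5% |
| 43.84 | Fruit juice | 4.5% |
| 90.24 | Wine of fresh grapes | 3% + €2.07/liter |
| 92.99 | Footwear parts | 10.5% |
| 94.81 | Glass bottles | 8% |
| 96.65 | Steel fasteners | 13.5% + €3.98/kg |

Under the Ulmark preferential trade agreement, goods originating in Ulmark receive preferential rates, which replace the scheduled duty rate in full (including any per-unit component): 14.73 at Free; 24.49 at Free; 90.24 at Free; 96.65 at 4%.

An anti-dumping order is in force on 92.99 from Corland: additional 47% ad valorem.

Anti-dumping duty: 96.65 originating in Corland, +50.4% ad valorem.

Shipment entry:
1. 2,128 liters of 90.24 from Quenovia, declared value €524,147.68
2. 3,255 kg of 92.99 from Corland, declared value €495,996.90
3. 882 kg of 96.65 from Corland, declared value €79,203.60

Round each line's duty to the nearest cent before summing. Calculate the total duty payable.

Line 1 (90.24, Quenovia, 2,128 liters, €524,147.68):
Base rate for 90.24 is 3% + €2.07/liter.
90.24 has an FTA preferential rate, but origin Quenovia is not Ulmark; base rate stands.
Duty = €524,147.68 × 3% + 2,128 × €2.07 = €20,129.39.
Line 2 (92.99, Corland, 3,255 kg, €495,996.90):
Base rate for 92.99 is 10.5%.
Additional duty on 92.99 from Corland: +47%. Applied ad valorem rate: 10.5% + 47% = 57.5%.
Duty = €495,996.90 × 57.5% = €285,198.22.
Line 3 (96.65, Corland, 882 kg, €79,203.60):
Base rate for 96.65 is 13.5% + €3.98/kg.
96.65 has an FTA preferential rate, but origin Corland is not Ulmark; base rate stands.
Additional duty on 96.65 from Corland: +50.4%. Applied ad valorem rate: 13.5% + 50.4% = 63.9%.
Duty = €79,203.60 × 63.9% + 882 × €3.98 = €54,121.46.
Total = €20,129.39 + €285,198.22 + €54,121.46 = €359,449.07.

€359,449.07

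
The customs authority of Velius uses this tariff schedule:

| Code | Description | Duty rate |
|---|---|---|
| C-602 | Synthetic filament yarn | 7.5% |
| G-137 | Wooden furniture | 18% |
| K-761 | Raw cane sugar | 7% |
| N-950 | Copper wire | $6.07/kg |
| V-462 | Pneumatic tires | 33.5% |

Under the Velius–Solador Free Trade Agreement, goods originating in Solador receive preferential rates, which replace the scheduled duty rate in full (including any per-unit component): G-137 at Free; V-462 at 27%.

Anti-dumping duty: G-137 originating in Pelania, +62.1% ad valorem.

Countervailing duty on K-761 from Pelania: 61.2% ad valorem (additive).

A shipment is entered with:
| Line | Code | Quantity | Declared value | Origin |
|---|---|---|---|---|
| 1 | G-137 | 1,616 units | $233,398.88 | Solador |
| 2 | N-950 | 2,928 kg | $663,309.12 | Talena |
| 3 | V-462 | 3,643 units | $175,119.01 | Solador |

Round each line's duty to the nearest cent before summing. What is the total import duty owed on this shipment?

Line 1 (G-137, Solador, 1,616 units, $233,398.88):
Base rate for G-137 is 18%.
Origin Solador qualifies under the Velius–Solador agreement and G-137 is covered: preferential rate Free applies instead.
The additional-duty order on G-137 targets Pelania, not Solador; it does not apply.
Duty = $233,398.88 × 0% = $0.00.
Line 2 (N-950, Talena, 2,928 kg, $663,309.12):
Base rate for N-950 is $6.07/kg.
Duty = 2,928 × $6.07 = $17,772.96.
Line 3 (V-462, Solador, 3,643 units, $175,119.01):
Base rate for V-462 is 33.5%.
Origin Solador qualifies under the Velius–Solador agreement and V-462 is covered: preferential rate 27% applies instead.
Duty = $175,119.01 × 27% = $47,282.13.
Total = $0.00 + $17,772.96 + $47,282.13 = $65,055.09.

$65,055.09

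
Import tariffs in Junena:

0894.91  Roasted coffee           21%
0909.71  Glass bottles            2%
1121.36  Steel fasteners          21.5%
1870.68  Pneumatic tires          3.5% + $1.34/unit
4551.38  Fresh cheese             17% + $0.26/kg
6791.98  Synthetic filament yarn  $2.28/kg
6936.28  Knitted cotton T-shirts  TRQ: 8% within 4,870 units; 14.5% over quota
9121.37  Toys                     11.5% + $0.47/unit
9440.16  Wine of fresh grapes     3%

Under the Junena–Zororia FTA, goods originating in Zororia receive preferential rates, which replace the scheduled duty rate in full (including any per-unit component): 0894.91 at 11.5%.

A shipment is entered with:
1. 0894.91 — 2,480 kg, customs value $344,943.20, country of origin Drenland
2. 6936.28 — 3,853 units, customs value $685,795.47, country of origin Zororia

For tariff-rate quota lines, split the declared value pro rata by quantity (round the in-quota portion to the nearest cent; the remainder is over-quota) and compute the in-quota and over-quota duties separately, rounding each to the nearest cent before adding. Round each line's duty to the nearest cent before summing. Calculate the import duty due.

$127,301.71

Line 1 (0894.91, Drenland, 2,480 kg, $344,943.20):
Base rate for 0894.91 is 21%.
0894.91 has an FTA preferential rate, but origin Drenland is not Zororia; base rate stands.
Duty = $344,943.20 × 21% = $72,438.07.
Line 2 (6936.28, Zororia, 3,853 units, $685,795.47):
Code 6936.28 is under a tariff-rate quota (threshold 4,870 units). Quantity 3,853 units is within the quota, so the in-quota rate 8% applies to the full value.
Duty = $685,795.47 × 8% = $54,863.64.
Total = $72,438.07 + $54,863.64 = $127,301.71.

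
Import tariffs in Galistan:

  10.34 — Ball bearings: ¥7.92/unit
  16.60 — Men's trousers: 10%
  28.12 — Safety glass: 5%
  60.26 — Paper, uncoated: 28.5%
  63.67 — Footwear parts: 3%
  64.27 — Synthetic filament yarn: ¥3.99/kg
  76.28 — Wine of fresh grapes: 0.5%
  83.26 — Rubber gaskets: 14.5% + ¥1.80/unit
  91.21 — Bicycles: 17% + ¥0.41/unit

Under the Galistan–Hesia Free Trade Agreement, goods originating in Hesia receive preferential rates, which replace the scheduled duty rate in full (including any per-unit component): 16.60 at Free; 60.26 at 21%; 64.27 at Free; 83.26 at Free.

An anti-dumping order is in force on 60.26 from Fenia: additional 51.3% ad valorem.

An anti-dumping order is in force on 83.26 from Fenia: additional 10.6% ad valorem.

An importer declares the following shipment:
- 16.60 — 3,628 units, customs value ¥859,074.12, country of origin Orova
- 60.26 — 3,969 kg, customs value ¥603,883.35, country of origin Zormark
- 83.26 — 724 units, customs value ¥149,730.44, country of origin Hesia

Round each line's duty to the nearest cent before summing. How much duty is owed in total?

Line 1 (16.60, Orova, 3,628 units, ¥859,074.12):
Base rate for 16.60 is 10%.
16.60 has an FTA preferential rate, but origin Orova is not Hesia; base rate stands.
Duty = ¥859,074.12 × 10% = ¥85,907.41.
Line 2 (60.26, Zormark, 3,969 kg, ¥603,883.35):
Base rate for 60.26 is 28.5%.
60.26 has an FTA preferential rate, but origin Zormark is not Hesia; base rate stands.
The additional-duty order on 60.26 targets Fenia, not Zormark; it does not apply.
Duty = ¥603,883.35 × 28.5% = ¥172,106.75.
Line 3 (83.26, Hesia, 724 units, ¥149,730.44):
Base rate for 83.26 is 14.5% + ¥1.80/unit.
Origin Hesia qualifies under the Galistan–Hesia agreement and 83.26 is covered: preferential rate Free applies instead.
The additional-duty order on 83.26 targets Fenia, not Hesia; it does not apply.
Duty = ¥149,730.44 × 0% = ¥0.00.
Total = ¥85,907.41 + ¥172,106.75 + ¥0.00 = ¥258,014.16.

¥258,014.16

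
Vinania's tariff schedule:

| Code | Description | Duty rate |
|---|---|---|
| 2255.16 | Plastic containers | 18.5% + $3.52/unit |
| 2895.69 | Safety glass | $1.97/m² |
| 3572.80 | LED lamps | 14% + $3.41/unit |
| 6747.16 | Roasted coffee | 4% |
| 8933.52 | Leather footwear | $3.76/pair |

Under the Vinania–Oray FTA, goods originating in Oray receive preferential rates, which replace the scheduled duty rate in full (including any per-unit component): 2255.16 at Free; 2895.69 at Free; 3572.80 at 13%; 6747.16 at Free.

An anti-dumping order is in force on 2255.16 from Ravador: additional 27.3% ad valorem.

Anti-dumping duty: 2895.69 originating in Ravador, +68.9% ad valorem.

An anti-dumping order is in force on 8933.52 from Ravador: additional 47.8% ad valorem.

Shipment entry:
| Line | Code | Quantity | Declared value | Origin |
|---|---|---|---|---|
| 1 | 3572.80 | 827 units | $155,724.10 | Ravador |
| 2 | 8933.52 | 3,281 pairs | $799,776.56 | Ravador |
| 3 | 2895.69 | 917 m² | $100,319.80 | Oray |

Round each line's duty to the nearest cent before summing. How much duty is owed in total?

$419,251.20

Line 1 (3572.80, Ravador, 827 units, $155,724.10):
Base rate for 3572.80 is 14% + $3.41/unit.
3572.80 has an FTA preferential rate, but origin Ravador is not Oray; base rate stands.
Duty = $155,724.10 × 14% + 827 × $3.41 = $24,621.44.
Line 2 (8933.52, Ravador, 3,281 pairs, $799,776.56):
Base rate for 8933.52 is $3.76/pair.
Additional duty on 8933.52 from Ravador: +47.8% ad valorem. Applied ad valorem rate = 47.8%.
Duty = $799,776.56 × 47.8% + 3,281 × $3.76 = $394,629.76.
Line 3 (2895.69, Oray, 917 m², $100,319.80):
Base rate for 2895.69 is $1.97/m².
Origin Oray qualifies under the Vinania–Oray agreement and 2895.69 is covered: preferential rate Free applies instead.
The additional-duty order on 2895.69 targets Ravador, not Oray; it does not apply.
Duty = $100,319.80 × 0% = $0.00.
Total = $24,621.44 + $394,629.76 + $0.00 = $419,251.20.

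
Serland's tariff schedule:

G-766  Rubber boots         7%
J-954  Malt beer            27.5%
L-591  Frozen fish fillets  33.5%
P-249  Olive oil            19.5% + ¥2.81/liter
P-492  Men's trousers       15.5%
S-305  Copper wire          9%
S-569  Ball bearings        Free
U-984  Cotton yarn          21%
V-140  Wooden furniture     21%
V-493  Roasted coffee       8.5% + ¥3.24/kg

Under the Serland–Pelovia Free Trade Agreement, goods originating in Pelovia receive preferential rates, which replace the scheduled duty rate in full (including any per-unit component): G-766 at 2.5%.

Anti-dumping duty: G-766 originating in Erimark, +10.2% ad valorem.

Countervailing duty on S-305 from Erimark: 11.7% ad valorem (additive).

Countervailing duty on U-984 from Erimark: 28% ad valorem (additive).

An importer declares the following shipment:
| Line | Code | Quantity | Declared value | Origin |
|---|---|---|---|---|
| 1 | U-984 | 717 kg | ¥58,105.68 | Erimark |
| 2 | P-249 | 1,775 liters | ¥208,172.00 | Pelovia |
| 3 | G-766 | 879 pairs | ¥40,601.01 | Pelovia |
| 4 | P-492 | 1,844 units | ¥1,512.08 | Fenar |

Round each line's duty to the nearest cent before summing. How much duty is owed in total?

Line 1 (U-984, Erimark, 717 kg, ¥58,105.68):
Base rate for U-984 is 21%.
Additional duty on U-984 from Erimark: +28%. Applied ad valorem rate: 21% + 28% = 49%.
Duty = ¥58,105.68 × 49% = ¥28,471.78.
Line 2 (P-249, Pelovia, 1,775 liters, ¥208,172.00):
Base rate for P-249 is 19.5% + ¥2.81/liter.
Origin Pelovia is the FTA partner but P-249 is not on the preference list; base rate stands.
Duty = ¥208,172.00 × 19.5% + 1,775 × ¥2.81 = ¥45,581.29.
Line 3 (G-766, Pelovia, 879 pairs, ¥40,601.01):
Base rate for G-766 is 7%.
Origin Pelovia qualifies under the Serland–Pelovia agreement and G-766 is covered: preferential rate 2.5% applies instead.
The additional-duty order on G-766 targets Erimark, not Pelovia; it does not apply.
Duty = ¥40,601.01 × 2.5% = ¥1,015.03.
Line 4 (P-492, Fenar, 1,844 units, ¥1,512.08):
Base rate for P-492 is 15.5%.
Duty = ¥1,512.08 × 15.5% = ¥234.37.
Total = ¥28,471.78 + ¥45,581.29 + ¥1,015.03 + ¥234.37 = ¥75,302.47.

¥75,302.47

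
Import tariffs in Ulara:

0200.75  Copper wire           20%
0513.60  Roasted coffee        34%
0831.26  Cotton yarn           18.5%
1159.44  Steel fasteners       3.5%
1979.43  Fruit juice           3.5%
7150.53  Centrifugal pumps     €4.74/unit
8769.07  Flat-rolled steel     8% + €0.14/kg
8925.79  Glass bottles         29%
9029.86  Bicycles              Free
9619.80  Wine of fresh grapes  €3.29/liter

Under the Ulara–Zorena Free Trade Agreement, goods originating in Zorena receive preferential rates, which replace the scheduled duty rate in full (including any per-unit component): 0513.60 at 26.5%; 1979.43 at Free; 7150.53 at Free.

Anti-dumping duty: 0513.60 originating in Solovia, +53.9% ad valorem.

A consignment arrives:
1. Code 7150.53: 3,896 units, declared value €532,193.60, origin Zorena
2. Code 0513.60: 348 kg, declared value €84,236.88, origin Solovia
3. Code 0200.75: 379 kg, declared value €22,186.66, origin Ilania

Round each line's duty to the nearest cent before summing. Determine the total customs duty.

Line 1 (7150.53, Zorena, 3,896 units, €532,193.60):
Base rate for 7150.53 is €4.74/unit.
Origin Zorena qualifies under the Ulara–Zorena agreement and 7150.53 is covered: preferential rate Free applies instead.
Duty = €532,193.60 × 0% = €0.00.
Line 2 (0513.60, Solovia, 348 kg, €84,236.88):
Base rate for 0513.60 is 34%.
0513.60 has an FTA preferential rate, but origin Solovia is not Zorena; base rate stands.
Additional duty on 0513.60 from Solovia: +53.9%. Applied ad valorem rate: 34% + 53.9% = 87.9%.
Duty = €84,236.88 × 87.9% = €74,044.22.
Line 3 (0200.75, Ilania, 379 kg, €22,186.66):
Base rate for 0200.75 is 20%.
Duty = €22,186.66 × 20% = €4,437.33.
Total = €0.00 + €74,044.22 + €4,437.33 = €78,481.55.

€78,481.55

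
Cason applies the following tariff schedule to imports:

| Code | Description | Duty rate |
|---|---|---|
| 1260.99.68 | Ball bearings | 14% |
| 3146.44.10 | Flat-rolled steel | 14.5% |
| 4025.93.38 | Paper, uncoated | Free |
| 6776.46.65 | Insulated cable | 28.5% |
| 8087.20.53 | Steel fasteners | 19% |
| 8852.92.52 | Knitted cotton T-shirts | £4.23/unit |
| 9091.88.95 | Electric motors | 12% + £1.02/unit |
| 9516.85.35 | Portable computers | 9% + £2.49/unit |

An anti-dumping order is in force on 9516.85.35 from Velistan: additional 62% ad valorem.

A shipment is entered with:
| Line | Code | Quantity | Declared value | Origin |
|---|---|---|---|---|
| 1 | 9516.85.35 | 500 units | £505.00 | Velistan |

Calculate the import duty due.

£1,603.55

Line 1 (9516.85.35, Velistan, 500 units, £505.00):
Base rate for 9516.85.35 is 9% + £2.49/unit.
Additional duty on 9516.85.35 from Velistan: +62%. Applied ad valorem rate: 9% + 62% = 71%.
Duty = £505.00 × 71% + 500 × £2.49 = £1,603.55.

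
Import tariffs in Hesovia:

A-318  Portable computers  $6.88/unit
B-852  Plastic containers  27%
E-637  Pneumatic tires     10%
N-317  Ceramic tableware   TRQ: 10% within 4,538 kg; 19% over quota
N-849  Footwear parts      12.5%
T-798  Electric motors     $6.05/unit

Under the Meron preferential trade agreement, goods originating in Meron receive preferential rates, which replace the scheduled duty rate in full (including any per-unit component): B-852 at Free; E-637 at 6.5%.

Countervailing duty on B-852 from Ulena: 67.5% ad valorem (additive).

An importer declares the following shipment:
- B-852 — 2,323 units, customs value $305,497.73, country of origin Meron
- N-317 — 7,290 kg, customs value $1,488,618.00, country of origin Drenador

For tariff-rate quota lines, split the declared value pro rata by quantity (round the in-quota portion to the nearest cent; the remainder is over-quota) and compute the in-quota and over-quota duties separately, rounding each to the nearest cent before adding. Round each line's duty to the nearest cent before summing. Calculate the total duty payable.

Line 1 (B-852, Meron, 2,323 units, $305,497.73):
Base rate for B-852 is 27%.
Origin Meron qualifies under the Hesovia–Meron agreement and B-852 is covered: preferential rate Free applies instead.
The additional-duty order on B-852 targets Ulena, not Meron; it does not apply.
Duty = $305,497.73 × 0% = $0.00.
Line 2 (N-317, Drenador, 7,290 kg, $1,488,618.00):
Code N-317 is under a tariff-rate quota (threshold 4,538 kg). In-quota: 4,538 kg at 10%; over-quota: 2,752 kg at 19%.
Pro-rata value split: in-quota = $1,488,618.00 × 4,538/7,290 = $926,659.60; over-quota = $1,488,618.00 − $926,659.60 = $561,958.40.
In-quota duty = $926,659.60 × 10% = $92,665.96. Over-quota duty = $561,958.40 × 19% = $106,772.10.
Line duty = $92,665.96 + $106,772.10 = $199,438.06.
Total = $0.00 + $199,438.06 = $199,438.06.

$199,438.06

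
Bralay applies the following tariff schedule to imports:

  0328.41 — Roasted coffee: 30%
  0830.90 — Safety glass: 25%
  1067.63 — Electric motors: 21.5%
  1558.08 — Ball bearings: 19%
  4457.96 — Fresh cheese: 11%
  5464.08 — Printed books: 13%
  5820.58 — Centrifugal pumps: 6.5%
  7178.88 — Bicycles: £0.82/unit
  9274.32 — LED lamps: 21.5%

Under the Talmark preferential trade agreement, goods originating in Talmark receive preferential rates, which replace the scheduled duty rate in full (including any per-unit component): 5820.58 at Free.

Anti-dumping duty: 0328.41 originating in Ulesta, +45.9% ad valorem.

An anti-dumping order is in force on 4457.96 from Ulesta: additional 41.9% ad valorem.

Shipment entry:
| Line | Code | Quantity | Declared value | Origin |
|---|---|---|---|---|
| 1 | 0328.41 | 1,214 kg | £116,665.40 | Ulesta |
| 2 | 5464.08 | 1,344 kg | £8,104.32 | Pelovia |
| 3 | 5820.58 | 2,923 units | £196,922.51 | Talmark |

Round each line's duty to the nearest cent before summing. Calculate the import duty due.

£89,602.60

Line 1 (0328.41, Ulesta, 1,214 kg, £116,665.40):
Base rate for 0328.41 is 30%.
Additional duty on 0328.41 from Ulesta: +45.9%. Applied ad valorem rate: 30% + 45.9% = 75.9%.
Duty = £116,665.40 × 75.9% = £88,549.04.
Line 2 (5464.08, Pelovia, 1,344 kg, £8,104.32):
Base rate for 5464.08 is 13%.
Duty = £8,104.32 × 13% = £1,053.56.
Line 3 (5820.58, Talmark, 2,923 units, £196,922.51):
Base rate for 5820.58 is 6.5%.
Origin Talmark qualifies under the Bralay–Talmark agreement and 5820.58 is covered: preferential rate Free applies instead.
Duty = £196,922.51 × 0% = £0.00.
Total = £88,549.04 + £1,053.56 + £0.00 = £89,602.60.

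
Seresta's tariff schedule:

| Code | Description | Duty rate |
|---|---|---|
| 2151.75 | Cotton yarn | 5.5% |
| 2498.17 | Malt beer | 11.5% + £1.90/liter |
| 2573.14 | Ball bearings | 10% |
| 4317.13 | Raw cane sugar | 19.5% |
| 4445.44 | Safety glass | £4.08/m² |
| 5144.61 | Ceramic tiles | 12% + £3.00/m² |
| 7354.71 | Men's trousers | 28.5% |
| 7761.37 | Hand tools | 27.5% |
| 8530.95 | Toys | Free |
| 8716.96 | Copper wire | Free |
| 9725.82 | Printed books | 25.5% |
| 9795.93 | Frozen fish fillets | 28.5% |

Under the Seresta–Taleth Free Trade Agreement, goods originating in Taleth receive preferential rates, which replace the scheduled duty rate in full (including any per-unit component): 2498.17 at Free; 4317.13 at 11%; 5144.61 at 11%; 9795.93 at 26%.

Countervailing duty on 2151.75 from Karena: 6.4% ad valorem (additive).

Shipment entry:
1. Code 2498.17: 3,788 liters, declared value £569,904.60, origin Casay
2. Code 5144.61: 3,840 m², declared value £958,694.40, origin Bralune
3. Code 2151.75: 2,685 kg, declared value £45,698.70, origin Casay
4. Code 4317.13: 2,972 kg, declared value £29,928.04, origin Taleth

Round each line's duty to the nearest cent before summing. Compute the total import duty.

Line 1 (2498.17, Casay, 3,788 liters, £569,904.60):
Base rate for 2498.17 is 11.5% + £1.90/liter.
2498.17 has an FTA preferential rate, but origin Casay is not Taleth; base rate stands.
Duty = £569,904.60 × 11.5% + 3,788 × £1.90 = £72,736.23.
Line 2 (5144.61, Bralune, 3,840 m², £958,694.40):
Base rate for 5144.61 is 12% + £3.00/m².
5144.61 has an FTA preferential rate, but origin Bralune is not Taleth; base rate stands.
Duty = £958,694.40 × 12% + 3,840 × £3.00 = £126,563.33.
Line 3 (2151.75, Casay, 2,685 kg, £45,698.70):
Base rate for 2151.75 is 5.5%.
The additional-duty order on 2151.75 targets Karena, not Casay; it does not apply.
Duty = £45,698.70 × 5.5% = £2,513.43.
Line 4 (4317.13, Taleth, 2,972 kg, £29,928.04):
Base rate for 4317.13 is 19.5%.
Origin Taleth qualifies under the Seresta–Taleth agreement and 4317.13 is covered: preferential rate 11% applies instead.
Duty = £29,928.04 × 11% = £3,292.08.
Total = £72,736.23 + £126,563.33 + £2,513.43 + £3,292.08 = £205,105.07.

£205,105.07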